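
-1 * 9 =-9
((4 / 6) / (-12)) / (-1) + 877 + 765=29557 / 18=1642.06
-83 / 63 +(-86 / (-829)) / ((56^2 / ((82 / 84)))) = -215773463 / 163783872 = -1.32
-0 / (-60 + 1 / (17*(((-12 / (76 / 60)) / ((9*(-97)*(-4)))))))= 0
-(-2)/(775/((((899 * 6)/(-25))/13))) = -348/8125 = -0.04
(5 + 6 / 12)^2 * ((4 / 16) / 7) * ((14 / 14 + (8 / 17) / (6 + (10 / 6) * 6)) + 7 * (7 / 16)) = 19239 / 4352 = 4.42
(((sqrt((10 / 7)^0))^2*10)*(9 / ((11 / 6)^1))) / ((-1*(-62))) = 270 / 341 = 0.79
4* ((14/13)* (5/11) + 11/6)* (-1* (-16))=63776/429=148.66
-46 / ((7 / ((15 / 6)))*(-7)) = 2.35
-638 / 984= -319 / 492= -0.65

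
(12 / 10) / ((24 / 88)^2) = 16.13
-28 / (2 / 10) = -140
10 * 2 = 20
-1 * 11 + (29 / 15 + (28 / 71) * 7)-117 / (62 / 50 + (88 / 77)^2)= -173588329 / 3321735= -52.26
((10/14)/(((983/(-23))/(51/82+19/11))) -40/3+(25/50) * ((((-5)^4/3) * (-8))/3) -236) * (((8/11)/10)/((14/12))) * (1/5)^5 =-117786390772/11201085328125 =-0.01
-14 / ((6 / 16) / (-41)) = 4592 / 3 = 1530.67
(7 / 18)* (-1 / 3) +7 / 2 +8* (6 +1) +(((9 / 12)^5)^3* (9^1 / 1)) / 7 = 12051943791505 / 202937204736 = 59.39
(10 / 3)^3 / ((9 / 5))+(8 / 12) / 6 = 5027 / 243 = 20.69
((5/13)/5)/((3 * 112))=1/4368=0.00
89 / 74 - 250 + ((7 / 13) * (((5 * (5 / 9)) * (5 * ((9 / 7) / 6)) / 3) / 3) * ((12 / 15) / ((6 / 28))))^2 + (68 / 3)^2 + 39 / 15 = 109958688643 / 410259330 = 268.02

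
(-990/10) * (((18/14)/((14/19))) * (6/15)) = -16929/245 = -69.10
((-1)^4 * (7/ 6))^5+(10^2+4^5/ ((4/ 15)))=30654247/ 7776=3942.16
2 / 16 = 1 / 8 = 0.12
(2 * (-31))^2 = 3844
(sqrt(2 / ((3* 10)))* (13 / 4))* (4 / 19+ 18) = 2249* sqrt(15) / 570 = 15.28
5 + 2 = 7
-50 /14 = -25 /7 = -3.57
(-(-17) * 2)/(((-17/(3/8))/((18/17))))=-27/34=-0.79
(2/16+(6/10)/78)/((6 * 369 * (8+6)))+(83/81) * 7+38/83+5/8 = 33133013441/4013362080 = 8.26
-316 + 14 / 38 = -5997 / 19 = -315.63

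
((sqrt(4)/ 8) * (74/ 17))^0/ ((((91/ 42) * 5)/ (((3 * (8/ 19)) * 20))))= 576/ 247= 2.33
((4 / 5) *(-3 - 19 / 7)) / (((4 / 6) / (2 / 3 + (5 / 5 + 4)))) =-272 / 7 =-38.86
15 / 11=1.36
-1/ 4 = -0.25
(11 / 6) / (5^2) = 11 / 150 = 0.07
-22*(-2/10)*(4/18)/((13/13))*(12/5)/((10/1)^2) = 44/1875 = 0.02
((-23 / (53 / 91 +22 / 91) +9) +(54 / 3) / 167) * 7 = -1648192 / 12525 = -131.59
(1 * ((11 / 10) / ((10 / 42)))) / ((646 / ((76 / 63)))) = 11 / 1275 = 0.01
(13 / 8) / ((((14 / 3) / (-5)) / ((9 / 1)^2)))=-15795 / 112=-141.03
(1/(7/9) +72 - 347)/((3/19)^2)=-691676/63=-10978.98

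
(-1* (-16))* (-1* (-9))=144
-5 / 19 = -0.26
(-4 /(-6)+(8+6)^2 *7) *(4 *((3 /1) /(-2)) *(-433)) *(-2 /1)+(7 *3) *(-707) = -7147223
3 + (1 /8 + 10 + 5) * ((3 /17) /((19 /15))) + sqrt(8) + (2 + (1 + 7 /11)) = 11.57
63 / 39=21 / 13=1.62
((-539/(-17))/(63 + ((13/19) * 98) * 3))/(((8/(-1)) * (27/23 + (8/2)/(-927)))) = -945231/73686568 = -0.01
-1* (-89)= 89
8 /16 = 0.50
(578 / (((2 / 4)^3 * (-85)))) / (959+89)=-34 / 655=-0.05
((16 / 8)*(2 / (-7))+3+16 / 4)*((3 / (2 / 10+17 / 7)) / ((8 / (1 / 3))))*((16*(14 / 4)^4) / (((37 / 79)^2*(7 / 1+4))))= 3371544225 / 11083424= 304.20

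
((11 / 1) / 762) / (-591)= -11 / 450342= -0.00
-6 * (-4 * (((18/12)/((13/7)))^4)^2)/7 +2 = 68416563013/26103383072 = 2.62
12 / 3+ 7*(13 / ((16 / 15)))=1429 / 16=89.31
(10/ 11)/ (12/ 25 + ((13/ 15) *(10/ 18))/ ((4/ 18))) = 0.34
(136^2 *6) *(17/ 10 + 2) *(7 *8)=114971136/ 5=22994227.20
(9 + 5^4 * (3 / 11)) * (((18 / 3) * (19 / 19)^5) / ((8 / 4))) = 5922 / 11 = 538.36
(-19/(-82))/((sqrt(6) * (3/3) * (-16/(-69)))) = 437 * sqrt(6)/2624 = 0.41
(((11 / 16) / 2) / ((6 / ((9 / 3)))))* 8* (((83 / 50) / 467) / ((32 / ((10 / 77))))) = 83 / 4184320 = 0.00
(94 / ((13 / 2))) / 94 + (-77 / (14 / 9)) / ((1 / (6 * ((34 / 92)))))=-65545 / 598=-109.61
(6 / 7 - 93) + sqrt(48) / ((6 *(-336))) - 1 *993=-1085.15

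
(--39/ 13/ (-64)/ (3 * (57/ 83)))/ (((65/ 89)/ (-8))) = 7387/ 29640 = 0.25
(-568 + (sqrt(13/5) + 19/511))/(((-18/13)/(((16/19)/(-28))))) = -2515318/203889 + 26 * sqrt(65)/5985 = -12.30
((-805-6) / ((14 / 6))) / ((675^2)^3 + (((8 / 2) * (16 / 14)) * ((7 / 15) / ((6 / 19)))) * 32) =-109485 / 29794300301513739971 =-0.00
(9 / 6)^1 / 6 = 1 / 4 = 0.25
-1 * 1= -1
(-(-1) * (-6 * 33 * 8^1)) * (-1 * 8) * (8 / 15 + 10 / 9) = 104192 / 5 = 20838.40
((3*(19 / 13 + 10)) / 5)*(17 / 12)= 2533 / 260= 9.74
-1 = -1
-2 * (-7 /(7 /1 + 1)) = 7 /4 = 1.75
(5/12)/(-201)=-5/2412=-0.00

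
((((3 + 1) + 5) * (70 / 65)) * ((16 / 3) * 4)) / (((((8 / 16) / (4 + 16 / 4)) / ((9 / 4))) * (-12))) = -8064 / 13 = -620.31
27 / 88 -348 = -30597 / 88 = -347.69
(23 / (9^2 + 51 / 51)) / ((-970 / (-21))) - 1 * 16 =-1272157 / 79540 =-15.99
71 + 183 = 254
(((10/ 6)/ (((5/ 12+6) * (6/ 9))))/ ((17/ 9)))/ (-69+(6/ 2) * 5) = -5/ 1309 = -0.00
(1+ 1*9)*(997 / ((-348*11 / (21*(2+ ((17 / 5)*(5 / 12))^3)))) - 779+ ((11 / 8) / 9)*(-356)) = -9479848735 / 1102464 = -8598.78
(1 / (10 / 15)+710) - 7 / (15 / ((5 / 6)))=6400 / 9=711.11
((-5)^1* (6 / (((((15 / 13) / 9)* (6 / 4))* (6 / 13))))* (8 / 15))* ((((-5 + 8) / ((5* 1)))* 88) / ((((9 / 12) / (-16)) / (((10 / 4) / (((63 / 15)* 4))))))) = 1903616 / 63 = 30216.13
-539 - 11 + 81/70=-38419/70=-548.84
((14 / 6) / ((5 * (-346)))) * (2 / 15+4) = -217 / 38925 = -0.01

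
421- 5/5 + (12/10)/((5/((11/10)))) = 52533/125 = 420.26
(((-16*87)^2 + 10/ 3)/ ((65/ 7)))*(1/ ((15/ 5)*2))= 1565039/ 45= 34778.64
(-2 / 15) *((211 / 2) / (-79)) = 0.18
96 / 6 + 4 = 20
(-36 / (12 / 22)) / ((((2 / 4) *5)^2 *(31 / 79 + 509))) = -0.02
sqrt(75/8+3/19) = 3 * sqrt(6118)/76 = 3.09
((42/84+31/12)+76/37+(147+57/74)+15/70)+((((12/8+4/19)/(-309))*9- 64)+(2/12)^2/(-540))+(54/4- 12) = 892444356557/9853416720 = 90.57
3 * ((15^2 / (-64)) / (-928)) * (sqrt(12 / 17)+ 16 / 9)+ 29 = 675 * sqrt(51) / 504832+ 107723 / 3712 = 29.03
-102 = -102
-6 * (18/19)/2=-2.84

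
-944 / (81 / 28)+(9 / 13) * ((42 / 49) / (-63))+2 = -16734476 / 51597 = -324.33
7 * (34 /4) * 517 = 61523 /2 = 30761.50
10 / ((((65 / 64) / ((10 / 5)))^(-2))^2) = 89253125 / 134217728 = 0.66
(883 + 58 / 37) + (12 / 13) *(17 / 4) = 427364 / 481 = 888.49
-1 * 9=-9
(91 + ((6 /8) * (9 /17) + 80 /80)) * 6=18849 /34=554.38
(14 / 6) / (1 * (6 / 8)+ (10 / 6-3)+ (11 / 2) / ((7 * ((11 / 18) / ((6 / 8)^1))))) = 49 / 8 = 6.12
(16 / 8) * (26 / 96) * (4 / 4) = 13 / 24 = 0.54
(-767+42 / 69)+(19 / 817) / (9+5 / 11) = -78827691 / 102856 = -766.39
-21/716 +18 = 12867/716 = 17.97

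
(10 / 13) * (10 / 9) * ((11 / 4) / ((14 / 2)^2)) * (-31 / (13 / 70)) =-85250 / 10647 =-8.01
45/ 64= 0.70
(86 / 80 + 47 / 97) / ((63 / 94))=94799 / 40740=2.33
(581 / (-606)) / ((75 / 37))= -21497 / 45450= -0.47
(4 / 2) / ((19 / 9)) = 18 / 19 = 0.95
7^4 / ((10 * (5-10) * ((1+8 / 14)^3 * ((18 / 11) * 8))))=-823543 / 871200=-0.95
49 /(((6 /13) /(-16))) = -5096 /3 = -1698.67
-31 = -31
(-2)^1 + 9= 7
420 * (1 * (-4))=-1680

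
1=1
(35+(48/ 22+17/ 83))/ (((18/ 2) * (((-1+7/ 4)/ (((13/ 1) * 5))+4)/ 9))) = 8874840/ 952259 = 9.32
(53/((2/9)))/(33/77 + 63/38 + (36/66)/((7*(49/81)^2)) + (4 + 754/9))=15079862259/5695393657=2.65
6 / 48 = 0.12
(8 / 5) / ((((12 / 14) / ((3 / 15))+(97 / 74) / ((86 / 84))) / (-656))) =-58446976 / 309945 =-188.57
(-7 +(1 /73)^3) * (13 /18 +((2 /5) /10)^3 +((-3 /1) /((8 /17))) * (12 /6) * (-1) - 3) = -2673494166833 /36470343750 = -73.31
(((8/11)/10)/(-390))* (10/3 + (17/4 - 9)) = 17/64350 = 0.00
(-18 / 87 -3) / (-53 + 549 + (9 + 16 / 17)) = -527 / 83143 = -0.01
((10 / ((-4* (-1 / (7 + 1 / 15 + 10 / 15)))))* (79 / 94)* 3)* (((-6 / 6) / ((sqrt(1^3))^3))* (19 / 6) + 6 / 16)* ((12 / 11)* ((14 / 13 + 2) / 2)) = -1534970 / 6721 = -228.38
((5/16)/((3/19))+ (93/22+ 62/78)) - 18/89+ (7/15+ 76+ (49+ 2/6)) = 135007063/1018160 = 132.60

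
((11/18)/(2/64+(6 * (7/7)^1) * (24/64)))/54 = 88/17739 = 0.00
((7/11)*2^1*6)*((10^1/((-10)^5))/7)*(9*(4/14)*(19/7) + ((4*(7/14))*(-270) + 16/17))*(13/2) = 8642829/22907500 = 0.38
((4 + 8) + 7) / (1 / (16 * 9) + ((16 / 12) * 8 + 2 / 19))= 51984 / 29491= 1.76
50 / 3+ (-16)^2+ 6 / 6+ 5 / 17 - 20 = 12952 / 51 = 253.96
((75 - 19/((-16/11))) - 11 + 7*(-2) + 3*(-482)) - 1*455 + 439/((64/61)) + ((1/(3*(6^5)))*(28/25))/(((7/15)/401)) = -110378327/77760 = -1419.47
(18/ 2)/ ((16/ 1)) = 9/ 16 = 0.56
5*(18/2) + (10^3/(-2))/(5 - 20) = 235/3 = 78.33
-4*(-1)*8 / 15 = 32 / 15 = 2.13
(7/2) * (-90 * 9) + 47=-2788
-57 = -57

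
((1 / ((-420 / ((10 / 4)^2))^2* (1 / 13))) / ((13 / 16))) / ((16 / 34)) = 425 / 56448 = 0.01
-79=-79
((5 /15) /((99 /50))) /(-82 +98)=25 /2376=0.01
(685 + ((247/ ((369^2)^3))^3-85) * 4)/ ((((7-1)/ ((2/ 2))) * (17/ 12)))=11100017963014810534550099655114618237267153372074/ 273478703436596781286016948024563058019622547697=40.59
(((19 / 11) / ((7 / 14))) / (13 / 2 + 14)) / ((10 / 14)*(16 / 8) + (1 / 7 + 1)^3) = 13034 / 225951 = 0.06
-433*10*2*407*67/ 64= -59037385/ 16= -3689836.56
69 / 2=34.50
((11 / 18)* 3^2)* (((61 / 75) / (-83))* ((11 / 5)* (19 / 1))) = -140239 / 62250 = -2.25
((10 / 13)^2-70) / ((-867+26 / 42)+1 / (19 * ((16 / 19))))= 3941280 / 49193027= 0.08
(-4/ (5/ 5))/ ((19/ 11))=-44/ 19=-2.32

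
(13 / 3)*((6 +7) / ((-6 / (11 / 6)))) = -1859 / 108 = -17.21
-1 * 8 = -8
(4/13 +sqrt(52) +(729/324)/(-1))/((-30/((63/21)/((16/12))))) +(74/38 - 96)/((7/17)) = -63148021/276640 - 3*sqrt(13)/20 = -228.81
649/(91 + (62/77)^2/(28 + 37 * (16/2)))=311681601/43703620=7.13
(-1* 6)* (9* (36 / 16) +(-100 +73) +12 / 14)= 495 / 14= 35.36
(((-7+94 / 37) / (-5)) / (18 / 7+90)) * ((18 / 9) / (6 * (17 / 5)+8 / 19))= 7315 / 7904088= 0.00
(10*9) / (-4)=-45 / 2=-22.50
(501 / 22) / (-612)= -167 / 4488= -0.04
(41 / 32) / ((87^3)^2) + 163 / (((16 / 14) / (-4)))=-7916279925620263 / 13876038432288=-570.50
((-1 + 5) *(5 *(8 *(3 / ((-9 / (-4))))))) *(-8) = -5120 / 3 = -1706.67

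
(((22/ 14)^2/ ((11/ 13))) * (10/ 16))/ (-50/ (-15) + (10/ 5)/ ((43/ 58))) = 92235/ 304976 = 0.30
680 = 680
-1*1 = -1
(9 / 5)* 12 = 108 / 5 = 21.60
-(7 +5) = -12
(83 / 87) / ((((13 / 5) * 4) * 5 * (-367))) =-83 / 1660308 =-0.00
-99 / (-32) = 99 / 32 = 3.09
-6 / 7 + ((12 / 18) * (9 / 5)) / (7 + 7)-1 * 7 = -272 / 35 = -7.77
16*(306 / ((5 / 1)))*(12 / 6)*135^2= 35691840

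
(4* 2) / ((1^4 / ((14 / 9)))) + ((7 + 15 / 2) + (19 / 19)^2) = 503 / 18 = 27.94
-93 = -93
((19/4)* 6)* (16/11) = 456/11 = 41.45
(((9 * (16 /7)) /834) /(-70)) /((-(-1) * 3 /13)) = -52 /34055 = -0.00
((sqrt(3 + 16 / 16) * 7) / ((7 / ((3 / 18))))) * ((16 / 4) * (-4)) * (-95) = 1520 / 3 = 506.67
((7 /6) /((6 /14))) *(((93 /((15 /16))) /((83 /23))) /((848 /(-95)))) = -663803 /79182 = -8.38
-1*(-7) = 7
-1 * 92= -92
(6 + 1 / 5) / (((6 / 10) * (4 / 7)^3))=10633 / 192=55.38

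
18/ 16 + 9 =81/ 8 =10.12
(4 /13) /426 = 2 /2769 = 0.00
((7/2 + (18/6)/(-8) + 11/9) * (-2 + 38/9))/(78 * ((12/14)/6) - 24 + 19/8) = -43820/47547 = -0.92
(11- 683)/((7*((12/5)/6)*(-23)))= 240/23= 10.43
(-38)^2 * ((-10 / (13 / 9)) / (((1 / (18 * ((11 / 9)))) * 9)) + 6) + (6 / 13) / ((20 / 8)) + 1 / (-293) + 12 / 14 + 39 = -2097429528 / 133315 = -15732.88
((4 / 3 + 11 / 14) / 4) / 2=89 / 336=0.26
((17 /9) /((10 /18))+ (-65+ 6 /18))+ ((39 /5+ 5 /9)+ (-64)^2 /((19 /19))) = 181939 /45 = 4043.09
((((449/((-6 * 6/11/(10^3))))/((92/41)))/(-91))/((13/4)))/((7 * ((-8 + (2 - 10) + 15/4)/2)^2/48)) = 51839744000/1371904989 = 37.79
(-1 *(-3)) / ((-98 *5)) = -3 / 490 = -0.01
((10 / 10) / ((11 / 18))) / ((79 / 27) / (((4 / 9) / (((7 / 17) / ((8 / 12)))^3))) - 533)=-2829888 / 919074805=-0.00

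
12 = 12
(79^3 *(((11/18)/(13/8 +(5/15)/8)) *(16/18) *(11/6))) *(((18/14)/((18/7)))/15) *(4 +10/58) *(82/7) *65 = 7695010542934/246645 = 31198729.12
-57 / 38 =-3 / 2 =-1.50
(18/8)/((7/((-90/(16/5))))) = -2025/224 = -9.04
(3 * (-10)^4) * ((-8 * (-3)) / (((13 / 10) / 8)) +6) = 59940000 / 13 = 4610769.23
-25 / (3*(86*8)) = -0.01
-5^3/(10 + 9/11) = -1375/119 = -11.55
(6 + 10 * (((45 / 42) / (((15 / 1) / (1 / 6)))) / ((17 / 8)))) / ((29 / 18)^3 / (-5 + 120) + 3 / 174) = 14016764880 / 124071899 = 112.97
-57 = -57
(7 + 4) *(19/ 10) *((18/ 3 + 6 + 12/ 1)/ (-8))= -627/ 10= -62.70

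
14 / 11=1.27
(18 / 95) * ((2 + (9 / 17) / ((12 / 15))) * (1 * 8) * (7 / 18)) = 2534 / 1615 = 1.57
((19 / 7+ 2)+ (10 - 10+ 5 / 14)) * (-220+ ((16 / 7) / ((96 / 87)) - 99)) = -315027 / 196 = -1607.28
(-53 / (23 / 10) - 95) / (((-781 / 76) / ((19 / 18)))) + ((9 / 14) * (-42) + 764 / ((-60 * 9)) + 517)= 1214224967 / 2425005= 500.71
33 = 33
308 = 308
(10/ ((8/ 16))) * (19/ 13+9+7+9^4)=1710400/ 13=131569.23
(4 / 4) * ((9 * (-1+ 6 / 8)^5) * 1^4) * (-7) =0.06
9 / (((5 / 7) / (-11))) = -693 / 5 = -138.60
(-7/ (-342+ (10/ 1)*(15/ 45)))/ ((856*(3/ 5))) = 35/ 869696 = 0.00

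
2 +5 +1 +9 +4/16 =69/4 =17.25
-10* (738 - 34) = -7040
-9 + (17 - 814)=-806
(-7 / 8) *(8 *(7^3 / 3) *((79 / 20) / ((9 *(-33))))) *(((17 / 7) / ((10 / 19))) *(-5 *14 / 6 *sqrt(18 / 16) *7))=-428864219 *sqrt(2) / 142560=-4254.39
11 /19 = 0.58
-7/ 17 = -0.41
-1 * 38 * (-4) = 152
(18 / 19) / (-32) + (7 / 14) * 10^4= 1519991 / 304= 4999.97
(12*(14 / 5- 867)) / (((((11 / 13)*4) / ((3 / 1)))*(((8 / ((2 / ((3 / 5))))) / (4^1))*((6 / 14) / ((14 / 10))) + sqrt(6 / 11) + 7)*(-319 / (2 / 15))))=9111648 / 16856725- 13952211*sqrt(66) / 2039663725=0.48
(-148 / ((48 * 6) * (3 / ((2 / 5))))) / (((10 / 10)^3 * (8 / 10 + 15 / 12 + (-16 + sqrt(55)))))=740 * sqrt(55) / 1507707 + 1147 / 167523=0.01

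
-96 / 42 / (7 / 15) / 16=-15 / 49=-0.31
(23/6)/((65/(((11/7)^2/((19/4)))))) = 5566/181545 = 0.03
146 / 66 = 73 / 33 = 2.21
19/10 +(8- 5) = 49/10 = 4.90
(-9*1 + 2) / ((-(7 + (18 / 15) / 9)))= 105 / 107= 0.98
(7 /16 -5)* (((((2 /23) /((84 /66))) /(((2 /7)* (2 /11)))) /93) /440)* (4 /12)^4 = -803 /443543040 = -0.00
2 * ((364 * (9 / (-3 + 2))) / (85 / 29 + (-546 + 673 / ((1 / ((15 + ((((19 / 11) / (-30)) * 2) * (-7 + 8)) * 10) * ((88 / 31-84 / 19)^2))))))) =-310755179592 / 1081027196357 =-0.29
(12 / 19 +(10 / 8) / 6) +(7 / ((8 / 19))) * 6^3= 1637879 / 456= 3591.84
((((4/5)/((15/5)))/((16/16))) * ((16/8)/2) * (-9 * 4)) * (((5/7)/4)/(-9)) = 4/21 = 0.19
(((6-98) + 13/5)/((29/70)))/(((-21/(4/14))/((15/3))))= 2980/203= 14.68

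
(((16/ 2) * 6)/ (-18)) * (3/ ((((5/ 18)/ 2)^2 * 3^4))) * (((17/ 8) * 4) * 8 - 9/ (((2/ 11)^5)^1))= 5789132/ 25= 231565.28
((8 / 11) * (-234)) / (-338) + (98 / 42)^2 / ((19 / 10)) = 82382 / 24453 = 3.37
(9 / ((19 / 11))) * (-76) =-396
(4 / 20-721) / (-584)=901 / 730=1.23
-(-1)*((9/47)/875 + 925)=38040634/41125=925.00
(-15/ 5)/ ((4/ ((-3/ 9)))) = 1/ 4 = 0.25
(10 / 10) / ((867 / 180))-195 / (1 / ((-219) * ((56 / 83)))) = 691142700 / 23987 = 28813.22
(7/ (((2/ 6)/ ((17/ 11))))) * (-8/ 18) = -476/ 33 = -14.42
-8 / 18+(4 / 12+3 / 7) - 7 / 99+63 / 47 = 5744 / 3619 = 1.59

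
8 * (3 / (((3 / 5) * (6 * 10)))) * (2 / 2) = 2 / 3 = 0.67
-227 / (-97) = 227 / 97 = 2.34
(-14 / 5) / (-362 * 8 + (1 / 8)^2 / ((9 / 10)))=576 / 595745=0.00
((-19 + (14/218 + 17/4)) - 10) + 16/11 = -23.23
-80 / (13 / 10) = -800 / 13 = -61.54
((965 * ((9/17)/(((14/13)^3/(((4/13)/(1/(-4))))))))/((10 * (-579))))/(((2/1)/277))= 140439/11662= 12.04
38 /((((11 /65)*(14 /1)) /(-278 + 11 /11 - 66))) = -60515 /11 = -5501.36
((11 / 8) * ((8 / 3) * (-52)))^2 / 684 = 81796 / 1539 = 53.15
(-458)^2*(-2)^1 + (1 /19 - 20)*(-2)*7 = -7965726 /19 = -419248.74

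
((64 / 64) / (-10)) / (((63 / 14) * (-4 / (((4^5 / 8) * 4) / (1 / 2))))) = 256 / 45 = 5.69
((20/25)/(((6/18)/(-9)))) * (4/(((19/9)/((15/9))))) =-1296/19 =-68.21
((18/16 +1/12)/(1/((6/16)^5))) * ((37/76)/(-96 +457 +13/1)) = 86913/7451181056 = 0.00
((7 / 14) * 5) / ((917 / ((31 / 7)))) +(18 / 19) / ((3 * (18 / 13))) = 175729 / 731766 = 0.24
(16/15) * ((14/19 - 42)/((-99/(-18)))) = -25088/3135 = -8.00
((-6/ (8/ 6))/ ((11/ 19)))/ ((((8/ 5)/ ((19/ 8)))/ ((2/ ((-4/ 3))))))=48735/ 2816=17.31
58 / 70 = 29 / 35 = 0.83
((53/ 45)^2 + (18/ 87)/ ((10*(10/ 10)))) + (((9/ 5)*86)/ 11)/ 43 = 1120846/ 645975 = 1.74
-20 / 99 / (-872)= 0.00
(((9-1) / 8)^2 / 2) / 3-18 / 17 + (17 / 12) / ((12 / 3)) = -439 / 816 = -0.54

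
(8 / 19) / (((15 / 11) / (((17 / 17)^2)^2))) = 88 / 285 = 0.31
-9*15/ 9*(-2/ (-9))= -10/ 3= -3.33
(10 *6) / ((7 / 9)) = 540 / 7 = 77.14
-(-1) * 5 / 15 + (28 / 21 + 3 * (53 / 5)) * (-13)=-2152 / 5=-430.40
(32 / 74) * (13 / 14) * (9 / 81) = 104 / 2331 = 0.04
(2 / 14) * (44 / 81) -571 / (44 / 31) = -10034531 / 24948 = -402.22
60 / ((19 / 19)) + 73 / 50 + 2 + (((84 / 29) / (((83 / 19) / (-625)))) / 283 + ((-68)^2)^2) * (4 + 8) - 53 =256576504.89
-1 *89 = -89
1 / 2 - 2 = -3 / 2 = -1.50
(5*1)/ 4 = 5/ 4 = 1.25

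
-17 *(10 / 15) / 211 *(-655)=22270 / 633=35.18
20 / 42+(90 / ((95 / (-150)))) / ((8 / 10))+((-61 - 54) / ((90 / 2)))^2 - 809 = -10553495 / 10773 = -979.62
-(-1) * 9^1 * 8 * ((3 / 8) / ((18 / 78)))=117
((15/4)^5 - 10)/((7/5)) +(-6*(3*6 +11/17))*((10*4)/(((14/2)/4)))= -2034.76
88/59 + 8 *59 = 27936/59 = 473.49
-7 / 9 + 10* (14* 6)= 7553 / 9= 839.22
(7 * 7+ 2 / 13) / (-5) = -639 / 65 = -9.83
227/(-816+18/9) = -227/814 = -0.28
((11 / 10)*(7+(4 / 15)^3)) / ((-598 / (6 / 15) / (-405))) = 781737 / 373750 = 2.09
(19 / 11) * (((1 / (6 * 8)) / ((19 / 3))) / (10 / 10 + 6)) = 1 / 1232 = 0.00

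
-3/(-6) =1/2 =0.50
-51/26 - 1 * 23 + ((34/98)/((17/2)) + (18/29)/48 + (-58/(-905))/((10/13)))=-16600688257/668722600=-24.82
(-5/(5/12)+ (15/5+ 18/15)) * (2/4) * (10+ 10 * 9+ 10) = -429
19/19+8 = 9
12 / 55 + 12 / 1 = 672 / 55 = 12.22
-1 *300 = -300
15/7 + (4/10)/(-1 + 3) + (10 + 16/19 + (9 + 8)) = 20073/665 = 30.18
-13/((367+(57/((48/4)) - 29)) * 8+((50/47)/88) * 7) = -26884/5670631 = -0.00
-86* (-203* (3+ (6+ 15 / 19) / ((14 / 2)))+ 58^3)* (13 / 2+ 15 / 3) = -3651206024 / 19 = -192168738.11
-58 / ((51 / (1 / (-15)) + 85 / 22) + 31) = 1276 / 16063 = 0.08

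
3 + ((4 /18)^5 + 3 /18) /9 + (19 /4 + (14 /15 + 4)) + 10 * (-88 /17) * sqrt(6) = 135006337 /10628820 - 880 * sqrt(6) /17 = -114.10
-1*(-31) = 31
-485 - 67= -552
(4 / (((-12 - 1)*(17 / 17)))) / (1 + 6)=-4 / 91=-0.04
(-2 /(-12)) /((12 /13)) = 13 /72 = 0.18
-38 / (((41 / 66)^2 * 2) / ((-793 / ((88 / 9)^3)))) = 98854587 / 2366848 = 41.77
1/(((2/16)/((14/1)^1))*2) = 56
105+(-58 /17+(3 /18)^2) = 62189 /612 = 101.62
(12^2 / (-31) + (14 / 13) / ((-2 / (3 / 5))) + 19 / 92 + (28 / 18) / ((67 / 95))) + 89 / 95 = -3439092947 / 2123898660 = -1.62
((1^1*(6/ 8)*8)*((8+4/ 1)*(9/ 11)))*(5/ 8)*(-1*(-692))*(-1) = -280260/ 11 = -25478.18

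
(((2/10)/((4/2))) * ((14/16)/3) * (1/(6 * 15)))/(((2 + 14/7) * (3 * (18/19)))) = 133/4665600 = 0.00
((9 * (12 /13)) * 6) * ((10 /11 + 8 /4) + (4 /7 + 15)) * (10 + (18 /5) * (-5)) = -7376832 /1001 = -7369.46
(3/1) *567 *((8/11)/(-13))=-13608/143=-95.16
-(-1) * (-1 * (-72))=72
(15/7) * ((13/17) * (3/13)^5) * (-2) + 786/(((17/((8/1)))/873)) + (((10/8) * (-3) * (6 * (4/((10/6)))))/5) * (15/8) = 4389660959553/13595036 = 322887.04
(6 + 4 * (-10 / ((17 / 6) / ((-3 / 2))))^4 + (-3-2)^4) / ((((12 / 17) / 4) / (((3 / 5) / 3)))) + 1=315215446 / 73695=4277.30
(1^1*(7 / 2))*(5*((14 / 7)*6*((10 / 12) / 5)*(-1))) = -35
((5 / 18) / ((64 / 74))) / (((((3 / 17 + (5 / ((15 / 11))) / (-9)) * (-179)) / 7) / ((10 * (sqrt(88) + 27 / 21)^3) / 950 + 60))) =8595285 * sqrt(22) / 80753344 + 3910341411 / 1130546816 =3.96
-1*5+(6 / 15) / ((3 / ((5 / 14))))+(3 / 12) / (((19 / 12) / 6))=-1598 / 399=-4.01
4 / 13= 0.31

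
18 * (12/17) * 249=53784/17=3163.76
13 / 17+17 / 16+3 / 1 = 1313 / 272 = 4.83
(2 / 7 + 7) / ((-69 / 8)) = -136 / 161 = -0.84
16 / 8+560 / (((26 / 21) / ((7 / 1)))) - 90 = 3078.15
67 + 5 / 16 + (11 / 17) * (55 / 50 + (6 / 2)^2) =73.85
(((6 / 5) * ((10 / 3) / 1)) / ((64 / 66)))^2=1089 / 64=17.02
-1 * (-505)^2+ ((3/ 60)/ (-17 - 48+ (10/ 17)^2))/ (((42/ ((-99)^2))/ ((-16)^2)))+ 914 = -166212454441/ 653975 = -254157.20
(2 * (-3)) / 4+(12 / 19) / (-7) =-1.59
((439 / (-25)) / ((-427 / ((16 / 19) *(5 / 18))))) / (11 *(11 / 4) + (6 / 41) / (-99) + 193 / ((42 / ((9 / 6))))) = 791956 / 3057725955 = 0.00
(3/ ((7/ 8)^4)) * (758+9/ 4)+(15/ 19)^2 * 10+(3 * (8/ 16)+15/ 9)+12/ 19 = 20286834559/ 5200566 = 3900.89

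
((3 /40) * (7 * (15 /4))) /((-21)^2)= 1 /224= 0.00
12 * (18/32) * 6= 81/2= 40.50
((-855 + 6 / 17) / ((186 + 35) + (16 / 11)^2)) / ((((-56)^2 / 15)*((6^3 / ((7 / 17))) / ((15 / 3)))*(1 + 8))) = -0.00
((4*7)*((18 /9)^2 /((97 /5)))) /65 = 112 /1261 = 0.09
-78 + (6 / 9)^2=-698 / 9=-77.56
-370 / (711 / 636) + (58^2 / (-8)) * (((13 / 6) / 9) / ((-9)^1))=-24550853 / 76788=-319.72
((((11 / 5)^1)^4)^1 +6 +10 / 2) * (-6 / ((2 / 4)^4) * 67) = -138390912 / 625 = -221425.46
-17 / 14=-1.21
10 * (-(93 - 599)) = 5060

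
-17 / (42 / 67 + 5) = -1139 / 377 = -3.02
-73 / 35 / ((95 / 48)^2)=-168192 / 315875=-0.53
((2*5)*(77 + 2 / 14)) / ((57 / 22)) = 39600 / 133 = 297.74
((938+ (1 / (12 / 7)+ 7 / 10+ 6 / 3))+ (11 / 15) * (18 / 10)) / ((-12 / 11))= -3110591 / 3600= -864.05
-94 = -94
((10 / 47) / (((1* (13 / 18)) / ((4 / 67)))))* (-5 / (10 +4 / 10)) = -4500 / 532181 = -0.01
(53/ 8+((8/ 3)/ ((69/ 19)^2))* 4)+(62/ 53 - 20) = -69016477/ 6055992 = -11.40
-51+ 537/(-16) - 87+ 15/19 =-51915/304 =-170.77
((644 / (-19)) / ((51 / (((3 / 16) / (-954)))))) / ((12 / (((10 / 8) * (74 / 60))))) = 5957 / 354979584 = 0.00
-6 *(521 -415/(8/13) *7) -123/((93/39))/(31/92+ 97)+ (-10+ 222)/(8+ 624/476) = 2585774707337/102528780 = 25219.99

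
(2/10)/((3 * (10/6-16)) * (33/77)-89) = -7/3760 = -0.00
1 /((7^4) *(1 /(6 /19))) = 6 /45619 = 0.00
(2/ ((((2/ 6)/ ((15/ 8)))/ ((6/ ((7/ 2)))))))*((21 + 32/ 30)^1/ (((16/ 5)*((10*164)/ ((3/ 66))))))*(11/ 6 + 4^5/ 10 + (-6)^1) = 418053/ 1154560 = 0.36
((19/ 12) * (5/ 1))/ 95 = 1/ 12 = 0.08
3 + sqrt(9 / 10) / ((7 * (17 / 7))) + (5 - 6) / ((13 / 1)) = 3 * sqrt(10) / 170 + 38 / 13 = 2.98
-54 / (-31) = 54 / 31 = 1.74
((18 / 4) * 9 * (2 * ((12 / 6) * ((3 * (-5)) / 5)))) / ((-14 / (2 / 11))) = 486 / 77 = 6.31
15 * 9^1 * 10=1350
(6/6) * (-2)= -2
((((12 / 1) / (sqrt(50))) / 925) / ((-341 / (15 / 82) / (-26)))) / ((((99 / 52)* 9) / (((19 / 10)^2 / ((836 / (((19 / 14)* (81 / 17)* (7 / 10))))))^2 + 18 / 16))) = 47294143677521* sqrt(2) / 39796589344600000000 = 0.00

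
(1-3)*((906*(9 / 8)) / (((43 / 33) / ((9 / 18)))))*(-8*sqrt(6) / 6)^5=5102592*sqrt(6) / 43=290668.53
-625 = -625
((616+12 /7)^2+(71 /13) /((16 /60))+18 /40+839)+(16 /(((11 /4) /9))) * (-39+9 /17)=453148223013 /1191190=380416.41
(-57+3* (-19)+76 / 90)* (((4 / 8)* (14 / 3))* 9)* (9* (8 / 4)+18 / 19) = -45024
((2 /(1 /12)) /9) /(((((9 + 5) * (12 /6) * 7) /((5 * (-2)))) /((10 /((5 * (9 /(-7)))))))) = 40 /189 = 0.21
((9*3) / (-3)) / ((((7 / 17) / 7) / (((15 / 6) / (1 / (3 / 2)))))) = -2295 / 4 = -573.75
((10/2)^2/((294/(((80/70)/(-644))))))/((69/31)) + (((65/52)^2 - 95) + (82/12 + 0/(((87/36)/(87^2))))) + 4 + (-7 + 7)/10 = -15108196855/182898576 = -82.60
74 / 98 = 37 / 49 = 0.76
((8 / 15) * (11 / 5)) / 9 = 0.13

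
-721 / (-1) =721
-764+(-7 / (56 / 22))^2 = -12103 / 16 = -756.44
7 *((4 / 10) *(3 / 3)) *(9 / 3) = 42 / 5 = 8.40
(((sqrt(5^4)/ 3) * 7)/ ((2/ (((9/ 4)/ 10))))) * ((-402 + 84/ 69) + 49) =-2308.57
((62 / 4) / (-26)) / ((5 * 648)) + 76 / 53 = 12802837 / 8929440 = 1.43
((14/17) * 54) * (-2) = -1512/17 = -88.94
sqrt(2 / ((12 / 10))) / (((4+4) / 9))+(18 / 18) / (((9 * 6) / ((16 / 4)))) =2 / 27+3 * sqrt(15) / 8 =1.53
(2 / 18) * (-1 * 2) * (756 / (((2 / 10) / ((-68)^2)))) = -3884160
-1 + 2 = 1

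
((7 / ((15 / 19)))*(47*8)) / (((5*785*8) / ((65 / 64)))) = 81263 / 753600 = 0.11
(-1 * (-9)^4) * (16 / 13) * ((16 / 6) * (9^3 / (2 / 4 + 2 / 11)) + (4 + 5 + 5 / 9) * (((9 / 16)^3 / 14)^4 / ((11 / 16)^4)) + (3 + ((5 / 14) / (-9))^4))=-113093382456900322673255263 / 4906887747123281920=-23047884.58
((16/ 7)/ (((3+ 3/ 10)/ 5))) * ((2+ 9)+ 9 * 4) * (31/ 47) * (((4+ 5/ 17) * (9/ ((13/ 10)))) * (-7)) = -54312000/ 2431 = -22341.42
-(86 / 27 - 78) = 2020 / 27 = 74.81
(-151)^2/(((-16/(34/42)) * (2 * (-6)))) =387617/4032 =96.14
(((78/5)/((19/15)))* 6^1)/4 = 351/19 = 18.47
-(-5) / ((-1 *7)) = -5 / 7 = -0.71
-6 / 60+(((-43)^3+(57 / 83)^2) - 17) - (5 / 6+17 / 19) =-156137301464 / 1963365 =-79525.36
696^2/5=484416/5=96883.20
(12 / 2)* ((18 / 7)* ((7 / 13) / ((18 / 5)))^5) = 7503125 / 6496142328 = 0.00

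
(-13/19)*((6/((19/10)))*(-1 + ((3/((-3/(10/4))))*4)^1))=8580/361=23.77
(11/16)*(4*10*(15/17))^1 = 825/34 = 24.26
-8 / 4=-2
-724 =-724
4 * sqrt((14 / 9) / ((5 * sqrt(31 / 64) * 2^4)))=4 * 31^(3 / 4) * sqrt(35) / 465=0.67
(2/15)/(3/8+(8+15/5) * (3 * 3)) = 16/11925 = 0.00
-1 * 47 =-47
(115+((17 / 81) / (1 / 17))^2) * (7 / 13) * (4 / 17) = 23465008 / 1449981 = 16.18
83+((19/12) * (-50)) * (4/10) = 154/3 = 51.33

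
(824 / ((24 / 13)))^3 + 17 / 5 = 12003606554 / 135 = 88915604.10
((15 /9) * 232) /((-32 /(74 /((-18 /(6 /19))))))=15.69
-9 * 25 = -225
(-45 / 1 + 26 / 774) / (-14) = 1243 / 387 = 3.21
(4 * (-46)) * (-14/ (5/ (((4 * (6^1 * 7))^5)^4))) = 826288090500170529916986903609957958903268376576/ 5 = 165257618100034105983397400000000000000000000000.00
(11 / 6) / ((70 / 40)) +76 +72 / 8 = 1807 / 21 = 86.05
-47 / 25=-1.88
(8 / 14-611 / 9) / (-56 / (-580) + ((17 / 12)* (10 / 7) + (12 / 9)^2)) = -1229890 / 71219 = -17.27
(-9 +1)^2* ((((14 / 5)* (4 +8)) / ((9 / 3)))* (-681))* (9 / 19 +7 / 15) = -218036224 / 475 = -459023.63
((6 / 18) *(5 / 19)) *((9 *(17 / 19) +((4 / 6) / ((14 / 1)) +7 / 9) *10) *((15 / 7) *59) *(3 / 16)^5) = 777344175 / 18548260864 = 0.04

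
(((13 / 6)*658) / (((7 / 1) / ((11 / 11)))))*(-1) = -203.67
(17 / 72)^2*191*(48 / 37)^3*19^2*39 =16579130048 / 50653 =327307.96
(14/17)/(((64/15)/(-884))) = -1365/8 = -170.62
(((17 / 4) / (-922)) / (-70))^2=289 / 66646585600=0.00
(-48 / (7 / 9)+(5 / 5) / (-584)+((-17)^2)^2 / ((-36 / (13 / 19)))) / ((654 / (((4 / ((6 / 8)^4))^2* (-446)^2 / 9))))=-15028116019158450176 / 1687241738763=-8906913.38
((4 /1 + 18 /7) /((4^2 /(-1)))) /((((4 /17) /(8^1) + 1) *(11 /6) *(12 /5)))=-0.09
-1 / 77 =-0.01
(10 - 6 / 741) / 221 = 2468 / 54587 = 0.05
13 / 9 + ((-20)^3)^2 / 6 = 96000013 / 9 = 10666668.11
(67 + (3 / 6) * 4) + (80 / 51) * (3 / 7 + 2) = 1529 / 21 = 72.81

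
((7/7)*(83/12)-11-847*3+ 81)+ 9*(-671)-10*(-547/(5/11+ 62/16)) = -3677753/508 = -7239.67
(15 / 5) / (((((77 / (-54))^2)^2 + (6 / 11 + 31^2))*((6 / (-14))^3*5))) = -509238576 / 64516790545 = -0.01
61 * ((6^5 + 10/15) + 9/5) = 7117297/15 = 474486.47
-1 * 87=-87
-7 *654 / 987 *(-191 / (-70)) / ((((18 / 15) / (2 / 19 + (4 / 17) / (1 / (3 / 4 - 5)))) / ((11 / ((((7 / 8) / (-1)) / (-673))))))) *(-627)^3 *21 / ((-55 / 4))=49441638512688048 / 1645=30055707302545.93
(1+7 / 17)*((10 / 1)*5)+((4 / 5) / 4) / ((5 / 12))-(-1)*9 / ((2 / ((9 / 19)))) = 1182177 / 16150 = 73.20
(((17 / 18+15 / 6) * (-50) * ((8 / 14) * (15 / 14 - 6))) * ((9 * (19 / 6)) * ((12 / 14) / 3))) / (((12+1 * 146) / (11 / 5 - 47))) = -1119.88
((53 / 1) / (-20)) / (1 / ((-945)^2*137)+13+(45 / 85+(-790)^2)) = -22046465385 / 5192263140561068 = -0.00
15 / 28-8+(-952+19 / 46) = -617629 / 644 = -959.05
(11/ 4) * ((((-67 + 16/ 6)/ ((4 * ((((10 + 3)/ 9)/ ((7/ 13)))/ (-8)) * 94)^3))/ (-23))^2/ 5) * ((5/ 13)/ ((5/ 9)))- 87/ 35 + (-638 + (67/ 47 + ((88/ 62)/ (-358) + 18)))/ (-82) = 278230934203907528612364777313073107/ 55008907130886401328395909756859980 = 5.06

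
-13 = -13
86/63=1.37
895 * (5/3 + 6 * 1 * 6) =101135/3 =33711.67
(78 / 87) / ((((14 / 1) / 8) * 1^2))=104 / 203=0.51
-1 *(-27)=27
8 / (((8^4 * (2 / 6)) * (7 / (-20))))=-0.02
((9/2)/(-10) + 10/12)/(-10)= -0.04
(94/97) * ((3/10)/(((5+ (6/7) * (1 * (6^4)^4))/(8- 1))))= 6909/8209429830713935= 0.00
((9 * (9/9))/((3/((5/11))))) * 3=45/11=4.09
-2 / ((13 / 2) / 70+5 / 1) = -0.39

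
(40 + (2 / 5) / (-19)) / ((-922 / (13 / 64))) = -24687 / 2802880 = -0.01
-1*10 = -10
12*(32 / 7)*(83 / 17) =31872 / 119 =267.83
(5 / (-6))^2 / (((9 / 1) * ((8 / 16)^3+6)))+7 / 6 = 9361 / 7938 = 1.18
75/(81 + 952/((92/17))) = 1725/5909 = 0.29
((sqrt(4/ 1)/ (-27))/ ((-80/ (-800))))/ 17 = -0.04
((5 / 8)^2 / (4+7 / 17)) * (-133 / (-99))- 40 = -758059 / 19008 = -39.88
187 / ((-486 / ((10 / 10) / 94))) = -187 / 45684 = -0.00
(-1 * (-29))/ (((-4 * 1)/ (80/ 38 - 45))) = 23635/ 76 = 310.99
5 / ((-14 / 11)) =-55 / 14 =-3.93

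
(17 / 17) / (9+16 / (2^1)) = 1 / 17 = 0.06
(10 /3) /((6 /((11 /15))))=11 /27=0.41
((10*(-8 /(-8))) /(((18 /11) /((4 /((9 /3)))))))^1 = 220 /27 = 8.15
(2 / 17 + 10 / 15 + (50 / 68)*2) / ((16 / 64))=460 / 51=9.02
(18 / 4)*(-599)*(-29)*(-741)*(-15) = 1737707985 / 2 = 868853992.50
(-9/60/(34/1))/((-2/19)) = 57/1360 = 0.04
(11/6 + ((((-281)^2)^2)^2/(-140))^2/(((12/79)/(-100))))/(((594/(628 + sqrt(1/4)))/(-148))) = 616911267003906057955845365148411892326511187/77616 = 7948248647236472608171580000000000000000.00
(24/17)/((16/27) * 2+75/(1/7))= 648/241519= 0.00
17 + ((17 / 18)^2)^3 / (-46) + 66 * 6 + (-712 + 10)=-289.02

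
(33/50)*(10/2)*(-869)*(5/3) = -9559/2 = -4779.50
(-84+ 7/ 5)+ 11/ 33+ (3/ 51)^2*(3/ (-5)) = -71327/ 867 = -82.27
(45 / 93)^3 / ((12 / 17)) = 19125 / 119164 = 0.16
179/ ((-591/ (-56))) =10024/ 591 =16.96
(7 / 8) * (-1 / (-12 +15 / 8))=7 / 81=0.09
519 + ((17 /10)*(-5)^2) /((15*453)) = 1410659 /2718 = 519.01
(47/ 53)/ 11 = 47/ 583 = 0.08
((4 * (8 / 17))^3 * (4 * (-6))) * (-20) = 15728640 / 4913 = 3201.43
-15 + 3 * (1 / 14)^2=-2937 / 196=-14.98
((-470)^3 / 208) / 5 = -2595575 / 26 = -99829.81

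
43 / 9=4.78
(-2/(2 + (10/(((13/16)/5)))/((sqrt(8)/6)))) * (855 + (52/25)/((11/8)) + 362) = -18.39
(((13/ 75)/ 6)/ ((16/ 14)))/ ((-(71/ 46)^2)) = -48139/ 4536900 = -0.01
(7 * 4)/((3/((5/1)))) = 140/3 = 46.67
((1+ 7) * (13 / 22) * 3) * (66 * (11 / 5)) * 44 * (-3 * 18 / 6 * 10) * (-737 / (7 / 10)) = 60098163840 / 7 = 8585451977.14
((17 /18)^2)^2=83521 /104976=0.80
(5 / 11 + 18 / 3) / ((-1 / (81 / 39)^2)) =-51759 / 1859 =-27.84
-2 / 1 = -2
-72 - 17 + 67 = -22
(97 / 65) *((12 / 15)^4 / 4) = 6208 / 40625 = 0.15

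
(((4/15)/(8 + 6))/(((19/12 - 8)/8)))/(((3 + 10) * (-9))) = 0.00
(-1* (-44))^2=1936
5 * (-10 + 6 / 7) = -320 / 7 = -45.71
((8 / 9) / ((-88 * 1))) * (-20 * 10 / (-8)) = -25 / 99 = -0.25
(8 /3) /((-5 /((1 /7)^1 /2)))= -4 /105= -0.04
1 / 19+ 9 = 172 / 19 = 9.05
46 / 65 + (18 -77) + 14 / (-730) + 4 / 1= -257708 / 4745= -54.31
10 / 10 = 1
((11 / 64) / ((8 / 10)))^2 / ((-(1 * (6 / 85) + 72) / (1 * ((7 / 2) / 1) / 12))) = -1799875 / 9635364864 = -0.00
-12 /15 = -4 /5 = -0.80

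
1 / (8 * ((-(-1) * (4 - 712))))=-1 / 5664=-0.00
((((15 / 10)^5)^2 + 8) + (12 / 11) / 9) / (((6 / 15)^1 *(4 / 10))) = 55576225 / 135168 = 411.16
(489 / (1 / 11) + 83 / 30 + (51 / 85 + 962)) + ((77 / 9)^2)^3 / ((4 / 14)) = 3664249934386 / 2657205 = 1378986.54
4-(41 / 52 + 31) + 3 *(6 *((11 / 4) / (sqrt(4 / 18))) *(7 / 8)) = -1445 / 52 + 2079 *sqrt(2) / 32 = 64.09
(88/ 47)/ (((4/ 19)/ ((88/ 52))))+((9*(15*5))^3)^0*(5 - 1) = 11640/ 611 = 19.05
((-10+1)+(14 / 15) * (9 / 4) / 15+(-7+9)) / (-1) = 6.86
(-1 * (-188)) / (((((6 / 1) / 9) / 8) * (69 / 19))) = 14288 / 23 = 621.22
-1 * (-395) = 395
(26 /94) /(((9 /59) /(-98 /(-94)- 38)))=-148031 /2209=-67.01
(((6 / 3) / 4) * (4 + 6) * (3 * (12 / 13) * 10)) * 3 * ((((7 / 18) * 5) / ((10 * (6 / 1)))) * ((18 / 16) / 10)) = 315 / 208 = 1.51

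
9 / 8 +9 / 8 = 9 / 4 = 2.25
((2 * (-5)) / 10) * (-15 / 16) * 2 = 15 / 8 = 1.88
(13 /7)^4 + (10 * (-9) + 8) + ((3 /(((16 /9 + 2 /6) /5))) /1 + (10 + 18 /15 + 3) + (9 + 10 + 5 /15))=-20163103 /684285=-29.47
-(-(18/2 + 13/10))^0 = -1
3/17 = 0.18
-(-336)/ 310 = 168/ 155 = 1.08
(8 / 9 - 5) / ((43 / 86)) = -74 / 9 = -8.22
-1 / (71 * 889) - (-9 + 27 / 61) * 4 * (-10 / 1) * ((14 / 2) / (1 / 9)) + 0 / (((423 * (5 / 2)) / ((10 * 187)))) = -83029257421 / 3850259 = -21564.59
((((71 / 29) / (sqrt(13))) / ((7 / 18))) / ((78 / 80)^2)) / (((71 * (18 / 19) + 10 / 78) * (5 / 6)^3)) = 111891456 * sqrt(13) / 8565943295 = 0.05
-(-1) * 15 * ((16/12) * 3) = 60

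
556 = 556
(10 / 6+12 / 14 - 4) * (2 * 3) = -8.86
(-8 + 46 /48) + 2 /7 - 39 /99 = -13213 /1848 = -7.15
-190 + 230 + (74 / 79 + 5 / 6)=19799 / 474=41.77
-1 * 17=-17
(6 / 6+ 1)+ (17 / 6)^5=1435409 / 7776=184.59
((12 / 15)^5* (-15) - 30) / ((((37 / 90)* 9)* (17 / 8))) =-4.44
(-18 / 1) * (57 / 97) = -1026 / 97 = -10.58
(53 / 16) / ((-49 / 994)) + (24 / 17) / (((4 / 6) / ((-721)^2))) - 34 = 1047903117 / 952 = 1100738.57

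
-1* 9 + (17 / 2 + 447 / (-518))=-353 / 259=-1.36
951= 951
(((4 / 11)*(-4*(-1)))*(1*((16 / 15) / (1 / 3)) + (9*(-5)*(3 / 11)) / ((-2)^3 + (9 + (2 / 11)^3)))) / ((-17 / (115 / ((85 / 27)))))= 598653936 / 21283405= 28.13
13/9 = 1.44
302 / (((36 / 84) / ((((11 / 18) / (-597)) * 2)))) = -23254 / 16119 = -1.44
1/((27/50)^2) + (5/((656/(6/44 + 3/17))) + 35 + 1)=7052594401/178855776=39.43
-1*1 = -1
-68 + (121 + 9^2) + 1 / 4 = 537 / 4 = 134.25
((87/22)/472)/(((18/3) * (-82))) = -29/1702976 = -0.00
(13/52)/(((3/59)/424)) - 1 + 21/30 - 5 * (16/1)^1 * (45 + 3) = -1755.63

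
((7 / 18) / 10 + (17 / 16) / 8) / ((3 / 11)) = 10879 / 17280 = 0.63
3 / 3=1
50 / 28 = 25 / 14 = 1.79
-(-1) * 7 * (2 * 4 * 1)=56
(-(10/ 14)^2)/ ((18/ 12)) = -50/ 147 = -0.34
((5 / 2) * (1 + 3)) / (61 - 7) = 5 / 27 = 0.19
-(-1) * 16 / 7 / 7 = 16 / 49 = 0.33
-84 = -84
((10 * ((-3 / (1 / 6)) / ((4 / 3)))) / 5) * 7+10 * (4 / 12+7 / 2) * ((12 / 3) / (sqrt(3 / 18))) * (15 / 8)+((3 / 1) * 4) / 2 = -183+575 * sqrt(6) / 2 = 521.23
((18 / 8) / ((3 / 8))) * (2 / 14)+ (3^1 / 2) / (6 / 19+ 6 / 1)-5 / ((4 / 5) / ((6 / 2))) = -17.66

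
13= 13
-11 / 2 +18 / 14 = -4.21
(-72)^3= -373248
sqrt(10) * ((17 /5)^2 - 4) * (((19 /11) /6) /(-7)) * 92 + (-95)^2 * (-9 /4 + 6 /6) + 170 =-44445 /4 - 7866 * sqrt(10) /275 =-11201.70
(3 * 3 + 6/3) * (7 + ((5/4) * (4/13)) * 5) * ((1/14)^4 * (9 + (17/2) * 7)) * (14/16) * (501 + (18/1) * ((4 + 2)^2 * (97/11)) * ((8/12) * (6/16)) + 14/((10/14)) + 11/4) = 1706073741/5707520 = 298.92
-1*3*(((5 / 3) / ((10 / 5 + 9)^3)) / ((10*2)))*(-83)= 83 / 5324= 0.02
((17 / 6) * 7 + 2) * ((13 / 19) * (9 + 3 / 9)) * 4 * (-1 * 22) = -2098096 / 171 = -12269.57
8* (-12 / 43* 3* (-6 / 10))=864 / 215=4.02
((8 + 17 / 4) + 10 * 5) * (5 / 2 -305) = -150645 / 8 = -18830.62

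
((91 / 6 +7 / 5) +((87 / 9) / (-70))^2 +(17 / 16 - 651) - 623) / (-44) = 221620451 / 7761600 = 28.55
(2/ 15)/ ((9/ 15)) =2/ 9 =0.22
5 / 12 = 0.42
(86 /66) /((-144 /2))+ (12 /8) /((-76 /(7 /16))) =-19309 /722304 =-0.03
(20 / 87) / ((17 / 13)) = 260 / 1479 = 0.18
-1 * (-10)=10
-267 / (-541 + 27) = 267 / 514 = 0.52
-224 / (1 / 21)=-4704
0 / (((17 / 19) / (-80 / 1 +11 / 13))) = 0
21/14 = 3/2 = 1.50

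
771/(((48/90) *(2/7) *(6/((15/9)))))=44975/32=1405.47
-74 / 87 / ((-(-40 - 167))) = -74 / 18009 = -0.00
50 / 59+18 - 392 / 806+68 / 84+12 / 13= 10033129 / 499317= 20.09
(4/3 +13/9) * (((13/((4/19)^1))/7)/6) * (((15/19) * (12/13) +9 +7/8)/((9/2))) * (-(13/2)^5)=-194492555725/1741824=-111660.28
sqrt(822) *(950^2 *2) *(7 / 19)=665000 *sqrt(822)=19065910.68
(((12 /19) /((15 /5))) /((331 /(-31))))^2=15376 /39551521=0.00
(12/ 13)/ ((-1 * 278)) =-6/ 1807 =-0.00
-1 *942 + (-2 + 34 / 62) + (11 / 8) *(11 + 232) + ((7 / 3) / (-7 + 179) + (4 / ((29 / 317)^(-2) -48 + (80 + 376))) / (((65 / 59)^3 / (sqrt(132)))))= -609.25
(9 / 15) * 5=3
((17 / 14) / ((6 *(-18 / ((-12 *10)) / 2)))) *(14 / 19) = 340 / 171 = 1.99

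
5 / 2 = 2.50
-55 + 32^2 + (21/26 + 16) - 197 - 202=586.81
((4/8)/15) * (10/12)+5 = 181/36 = 5.03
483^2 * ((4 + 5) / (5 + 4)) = 233289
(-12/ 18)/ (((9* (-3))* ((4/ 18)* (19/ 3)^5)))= 27/ 2476099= 0.00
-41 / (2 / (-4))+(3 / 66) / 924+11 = 1890505 / 20328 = 93.00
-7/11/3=-7/33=-0.21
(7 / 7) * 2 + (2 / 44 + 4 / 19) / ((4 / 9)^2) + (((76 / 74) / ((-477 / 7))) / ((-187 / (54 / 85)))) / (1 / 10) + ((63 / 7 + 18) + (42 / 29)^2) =103259775538795 / 3187628467232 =32.39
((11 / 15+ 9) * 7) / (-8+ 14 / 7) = -511 / 45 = -11.36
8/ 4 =2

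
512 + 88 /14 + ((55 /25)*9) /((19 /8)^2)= 6592892 /12635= 521.80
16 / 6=8 / 3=2.67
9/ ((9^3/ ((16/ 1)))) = 16/ 81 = 0.20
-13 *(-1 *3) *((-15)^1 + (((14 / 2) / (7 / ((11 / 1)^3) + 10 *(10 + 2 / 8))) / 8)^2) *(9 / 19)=-6272268586325001 / 22635077312944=-277.10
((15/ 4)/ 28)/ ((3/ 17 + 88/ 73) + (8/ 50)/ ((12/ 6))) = 155125/ 1693328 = 0.09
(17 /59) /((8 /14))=119 /236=0.50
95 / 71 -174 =-12259 / 71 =-172.66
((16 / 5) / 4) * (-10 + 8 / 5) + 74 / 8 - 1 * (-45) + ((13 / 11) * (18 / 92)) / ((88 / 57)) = 53077121 / 1113200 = 47.68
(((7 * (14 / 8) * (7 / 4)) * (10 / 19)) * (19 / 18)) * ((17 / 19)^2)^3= 41395930835 / 6774606864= 6.11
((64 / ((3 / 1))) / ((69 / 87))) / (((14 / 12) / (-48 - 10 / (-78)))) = -6930304 / 6279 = -1103.73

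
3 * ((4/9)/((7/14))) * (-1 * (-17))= 136/3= 45.33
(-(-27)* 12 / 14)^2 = 26244 / 49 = 535.59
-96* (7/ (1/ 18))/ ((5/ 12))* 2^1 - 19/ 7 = -2032223/ 35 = -58063.51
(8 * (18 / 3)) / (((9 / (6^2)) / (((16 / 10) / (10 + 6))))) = 96 / 5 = 19.20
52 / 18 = 26 / 9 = 2.89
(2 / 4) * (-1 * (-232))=116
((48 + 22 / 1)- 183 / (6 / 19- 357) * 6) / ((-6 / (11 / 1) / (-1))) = 302654 / 2259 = 133.98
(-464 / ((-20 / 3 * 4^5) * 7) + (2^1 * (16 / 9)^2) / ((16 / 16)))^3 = 96991520340979682263 / 382277806718976000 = 253.72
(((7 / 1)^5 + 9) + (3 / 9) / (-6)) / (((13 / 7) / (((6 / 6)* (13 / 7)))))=302687 / 18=16815.94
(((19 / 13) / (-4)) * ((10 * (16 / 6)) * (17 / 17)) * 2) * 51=-12920 / 13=-993.85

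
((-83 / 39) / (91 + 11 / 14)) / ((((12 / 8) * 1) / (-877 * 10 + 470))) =3857840 / 30069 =128.30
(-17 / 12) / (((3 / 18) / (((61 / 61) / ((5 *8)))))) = -17 / 80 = -0.21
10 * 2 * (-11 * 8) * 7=-12320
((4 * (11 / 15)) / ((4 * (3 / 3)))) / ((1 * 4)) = 11 / 60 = 0.18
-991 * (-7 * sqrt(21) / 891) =6937 * sqrt(21) / 891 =35.68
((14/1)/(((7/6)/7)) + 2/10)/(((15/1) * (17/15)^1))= 421/85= 4.95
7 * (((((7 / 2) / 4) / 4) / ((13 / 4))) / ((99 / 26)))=49 / 396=0.12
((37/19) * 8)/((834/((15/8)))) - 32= -168839/5282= -31.96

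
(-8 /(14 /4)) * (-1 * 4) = 64 /7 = 9.14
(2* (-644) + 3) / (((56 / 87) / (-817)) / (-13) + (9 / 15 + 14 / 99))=-195916824675 / 113048543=-1733.03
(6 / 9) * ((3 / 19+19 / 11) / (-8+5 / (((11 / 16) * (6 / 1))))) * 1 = -197 / 1064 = -0.19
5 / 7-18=-121 / 7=-17.29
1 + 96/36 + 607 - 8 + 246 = 2546/3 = 848.67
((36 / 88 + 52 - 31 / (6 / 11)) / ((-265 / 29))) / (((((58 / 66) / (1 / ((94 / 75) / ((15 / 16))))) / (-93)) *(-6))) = 509175 / 79712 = 6.39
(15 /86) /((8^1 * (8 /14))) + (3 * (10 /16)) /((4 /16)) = 7.54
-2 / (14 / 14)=-2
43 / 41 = 1.05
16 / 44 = 0.36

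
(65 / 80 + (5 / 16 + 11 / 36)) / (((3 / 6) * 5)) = 103 / 180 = 0.57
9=9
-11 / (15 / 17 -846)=187 / 14367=0.01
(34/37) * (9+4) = 442/37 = 11.95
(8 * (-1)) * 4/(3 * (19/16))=-512/57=-8.98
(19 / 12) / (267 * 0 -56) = -19 / 672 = -0.03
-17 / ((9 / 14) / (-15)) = 1190 / 3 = 396.67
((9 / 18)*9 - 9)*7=-63 / 2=-31.50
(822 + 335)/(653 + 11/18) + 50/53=130156/47965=2.71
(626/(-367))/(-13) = 0.13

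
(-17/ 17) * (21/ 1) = -21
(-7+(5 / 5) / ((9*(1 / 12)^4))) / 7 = 2297 / 7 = 328.14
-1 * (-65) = 65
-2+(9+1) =8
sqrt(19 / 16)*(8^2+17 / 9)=593*sqrt(19) / 36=71.80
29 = 29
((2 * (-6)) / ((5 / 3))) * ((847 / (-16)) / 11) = 693 / 20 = 34.65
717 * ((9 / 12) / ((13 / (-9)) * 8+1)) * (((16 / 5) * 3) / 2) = -116154 / 475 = -244.53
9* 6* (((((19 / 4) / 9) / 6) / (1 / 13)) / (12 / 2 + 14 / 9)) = 2223 / 272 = 8.17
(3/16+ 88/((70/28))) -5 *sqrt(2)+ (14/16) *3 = 3041/80 -5 *sqrt(2) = 30.94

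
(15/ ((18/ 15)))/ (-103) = -25/ 206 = -0.12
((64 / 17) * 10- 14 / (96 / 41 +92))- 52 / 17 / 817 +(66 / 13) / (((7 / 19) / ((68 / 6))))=473405017131 / 2444380666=193.67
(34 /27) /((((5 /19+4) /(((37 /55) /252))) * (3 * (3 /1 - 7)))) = -11951 /181870920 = -0.00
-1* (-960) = 960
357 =357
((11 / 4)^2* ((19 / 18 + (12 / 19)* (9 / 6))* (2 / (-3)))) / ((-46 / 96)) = 82885 / 3933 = 21.07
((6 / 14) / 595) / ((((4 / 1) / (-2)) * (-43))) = 3 / 358190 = 0.00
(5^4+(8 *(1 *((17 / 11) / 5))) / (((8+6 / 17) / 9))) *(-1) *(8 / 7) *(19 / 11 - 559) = 399748.78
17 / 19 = 0.89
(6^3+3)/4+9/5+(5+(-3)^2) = 1411/20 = 70.55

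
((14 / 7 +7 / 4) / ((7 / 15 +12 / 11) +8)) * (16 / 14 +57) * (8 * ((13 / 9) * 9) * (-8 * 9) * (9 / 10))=-1697141160 / 11039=-153740.48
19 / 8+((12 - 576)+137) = -3397 / 8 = -424.62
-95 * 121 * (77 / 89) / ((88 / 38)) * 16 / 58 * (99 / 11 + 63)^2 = -15850961280 / 2581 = -6141403.05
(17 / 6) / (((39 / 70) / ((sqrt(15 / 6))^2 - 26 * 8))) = -81515 / 78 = -1045.06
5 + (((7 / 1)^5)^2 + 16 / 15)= 4237128826 / 15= 282475255.07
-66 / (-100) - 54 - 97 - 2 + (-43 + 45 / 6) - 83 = -6771 / 25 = -270.84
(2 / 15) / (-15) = -2 / 225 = -0.01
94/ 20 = 47/ 10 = 4.70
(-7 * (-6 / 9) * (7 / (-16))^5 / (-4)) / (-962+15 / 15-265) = -117649 / 7713325056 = -0.00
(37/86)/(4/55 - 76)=-2035/359136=-0.01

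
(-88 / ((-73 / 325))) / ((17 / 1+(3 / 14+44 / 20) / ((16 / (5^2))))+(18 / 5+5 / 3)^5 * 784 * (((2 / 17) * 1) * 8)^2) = 1405944540000000 / 10098702273306506267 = 0.00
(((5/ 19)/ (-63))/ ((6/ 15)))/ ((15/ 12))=-10/ 1197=-0.01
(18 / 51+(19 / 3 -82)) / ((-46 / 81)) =4509 / 34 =132.62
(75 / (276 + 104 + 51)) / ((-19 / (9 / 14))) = -675 / 114646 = -0.01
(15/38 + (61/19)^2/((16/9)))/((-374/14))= -250383/1080112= -0.23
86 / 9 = 9.56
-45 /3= -15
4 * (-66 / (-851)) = 264 / 851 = 0.31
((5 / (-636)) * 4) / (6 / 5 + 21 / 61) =-1525 / 74889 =-0.02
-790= -790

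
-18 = -18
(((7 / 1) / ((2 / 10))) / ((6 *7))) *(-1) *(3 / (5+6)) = -0.23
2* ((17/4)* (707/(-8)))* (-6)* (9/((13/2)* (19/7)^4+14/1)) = 779155713/7045604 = 110.59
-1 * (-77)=77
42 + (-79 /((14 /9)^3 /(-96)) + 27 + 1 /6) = 4288897 /2058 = 2084.01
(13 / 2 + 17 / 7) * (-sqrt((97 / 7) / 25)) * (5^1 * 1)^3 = -830.92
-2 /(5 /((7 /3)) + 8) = -14 /71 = -0.20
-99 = -99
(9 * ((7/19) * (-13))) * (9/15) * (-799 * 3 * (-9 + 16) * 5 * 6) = 247356018/19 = 13018737.79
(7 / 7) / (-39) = -1 / 39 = -0.03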